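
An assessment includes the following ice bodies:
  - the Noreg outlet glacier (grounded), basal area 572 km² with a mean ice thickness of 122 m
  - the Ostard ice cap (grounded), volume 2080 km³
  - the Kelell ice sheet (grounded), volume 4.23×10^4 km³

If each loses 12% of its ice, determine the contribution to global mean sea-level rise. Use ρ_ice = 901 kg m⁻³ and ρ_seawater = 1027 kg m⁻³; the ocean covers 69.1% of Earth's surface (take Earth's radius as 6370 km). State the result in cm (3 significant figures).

≈ 1.33 cm

Noreg: ice volume = 572 km² × 122 m = 69.78 km³; 0.12 × 69.78 × (901/1027) = 7.347 km³ of water.
Ostard: 0.12 × 2080 km³ × (901/1027) = 219.0 km³ of water.
Kelell: 0.12 × 4.23×10^4 km³ × (901/1027) = 4453 km³ of water.
Total added water ≈ 4.680×10^12 m³ over 3.52×10^14 m² → Δh = 0.0133 m = 1.33 cm.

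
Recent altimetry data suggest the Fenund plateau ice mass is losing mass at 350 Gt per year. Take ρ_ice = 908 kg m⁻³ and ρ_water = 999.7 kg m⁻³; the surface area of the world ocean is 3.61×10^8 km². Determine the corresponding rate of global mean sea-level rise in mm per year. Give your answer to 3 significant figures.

≈ 0.970 mm/yr

ρ_w = 999.7 kg m⁻³. Annual water volume added = 350 Gt / ρ_w = 3.500×10^14 kg / 999.7 kg m⁻³ = 3.501×10^11 m³.
Δh per year = 3.501×10^11 / 3.61×10^14 = 9.70×10^-4 m = 0.970 mm.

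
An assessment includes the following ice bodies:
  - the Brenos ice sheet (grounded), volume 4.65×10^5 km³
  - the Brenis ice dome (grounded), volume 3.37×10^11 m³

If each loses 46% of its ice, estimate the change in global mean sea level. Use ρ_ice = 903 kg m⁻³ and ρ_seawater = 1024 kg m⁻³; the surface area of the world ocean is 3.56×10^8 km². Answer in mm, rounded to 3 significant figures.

Brenos: 0.46 × 4.65×10^5 km³ × (903/1024) = 1.886×10^5 km³ of water.
Brenis: 0.46 × 3.37×10^11 m³ × (903/1024) = 1.367×10^11 m³ of water.
Total added water ≈ 1.888×10^14 m³ over 3.56×10^14 m² → Δh = 0.530 m = 530 mm.

≈ 530 mm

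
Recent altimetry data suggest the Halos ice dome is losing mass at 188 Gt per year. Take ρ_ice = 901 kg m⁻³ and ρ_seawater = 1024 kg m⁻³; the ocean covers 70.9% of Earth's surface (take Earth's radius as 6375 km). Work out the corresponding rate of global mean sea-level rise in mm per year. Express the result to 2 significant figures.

ρ_w = 1024 kg m⁻³. Annual water volume added = 188 Gt / ρ_w = 1.880×10^14 kg / 1024 kg m⁻³ = 1.836×10^11 m³.
Δh per year = 1.836×10^11 / 3.62×10^14 = 5.07×10^-4 m = 0.51 mm.

≈ 0.51 mm/yr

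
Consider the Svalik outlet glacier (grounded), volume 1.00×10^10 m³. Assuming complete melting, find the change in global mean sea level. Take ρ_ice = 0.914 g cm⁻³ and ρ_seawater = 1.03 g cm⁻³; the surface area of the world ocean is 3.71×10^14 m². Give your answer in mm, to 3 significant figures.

≈ 0.0239 mm

Svalik: 1.00×10^10 m³ × (914/1030) = 8.874×10^9 m³ of water.
Spread over 3.71×10^14 m² of ocean, Δh = 8.874×10^9 / 3.71×10^14 = 2.39×10^-5 m = 0.0239 mm.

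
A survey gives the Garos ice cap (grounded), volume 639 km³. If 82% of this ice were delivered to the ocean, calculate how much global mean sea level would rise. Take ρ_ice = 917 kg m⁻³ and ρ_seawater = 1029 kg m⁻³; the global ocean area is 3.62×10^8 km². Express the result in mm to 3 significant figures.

Garos: 0.82 × 639 km³ × (917/1029) = 466.9 km³ of water.
Spread over 3.62×10^14 m² of ocean, Δh = 4.669×10^11 / 3.62×10^14 = 1.29×10^-3 m = 1.29 mm.

≈ 1.29 mm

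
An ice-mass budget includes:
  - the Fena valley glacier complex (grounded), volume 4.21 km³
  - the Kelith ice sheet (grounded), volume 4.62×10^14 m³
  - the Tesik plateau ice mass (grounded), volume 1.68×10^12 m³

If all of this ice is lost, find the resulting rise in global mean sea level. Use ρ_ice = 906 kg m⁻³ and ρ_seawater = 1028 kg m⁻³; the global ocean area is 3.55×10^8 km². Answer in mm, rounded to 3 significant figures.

≈ 1150 mm

Fena: 4.21 km³ × (906/1028) = 3.710 km³ of water.
Kelith: 4.62×10^14 m³ × (906/1028) = 4.072×10^14 m³ of water.
Tesik: 1.68×10^12 m³ × (906/1028) = 1.481×10^12 m³ of water.
Total added water ≈ 4.087×10^14 m³ over 3.55×10^14 m² → Δh = 1.15 m = 1150 mm.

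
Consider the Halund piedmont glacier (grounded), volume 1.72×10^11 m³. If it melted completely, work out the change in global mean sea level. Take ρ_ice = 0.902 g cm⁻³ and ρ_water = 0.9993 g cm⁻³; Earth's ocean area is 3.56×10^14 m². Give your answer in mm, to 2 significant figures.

≈ 0.44 mm

Halund: 1.72×10^11 m³ × (902/999.3) = 1.553×10^11 m³ of water.
Spread over 3.56×10^14 m² of ocean, Δh = 1.553×10^11 / 3.56×10^14 = 4.36×10^-4 m = 0.44 mm.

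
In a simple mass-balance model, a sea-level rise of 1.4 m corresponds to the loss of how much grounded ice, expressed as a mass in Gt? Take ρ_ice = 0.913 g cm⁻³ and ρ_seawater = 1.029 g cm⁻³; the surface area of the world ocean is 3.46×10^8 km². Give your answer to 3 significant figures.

≈ 4.98×10^5 Gt

Required water volume = Δh × A = 1.4 m × 3.46×10^14 m² = 4.844×10^14 m³.
ρ_w = 1.029 g cm⁻³ = 1029 kg m⁻³, so the mass of water = 4.844×10^14 m³ × 1029 kg m⁻³ = 4.984×10^17 kg = 4.98×10^5 Gt (and the same mass of ice, by conservation).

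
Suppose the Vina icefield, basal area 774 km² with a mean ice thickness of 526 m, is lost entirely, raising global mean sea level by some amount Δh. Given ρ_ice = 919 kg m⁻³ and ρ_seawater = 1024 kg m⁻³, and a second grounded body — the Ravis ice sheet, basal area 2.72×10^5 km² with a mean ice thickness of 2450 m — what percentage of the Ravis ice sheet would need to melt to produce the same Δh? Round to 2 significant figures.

≈ 0.061 %

Equal sea-level rise means equal mass of meltwater, i.e. equal mass of ice lost.
Ice mass of Vina: 3.741×10^14 kg; ice mass of Ravis: 6.124×10^17 kg.
Fraction required = 3.741×10^14 / 6.124×10^17 = 6.11×10^-4 → 0.061 %.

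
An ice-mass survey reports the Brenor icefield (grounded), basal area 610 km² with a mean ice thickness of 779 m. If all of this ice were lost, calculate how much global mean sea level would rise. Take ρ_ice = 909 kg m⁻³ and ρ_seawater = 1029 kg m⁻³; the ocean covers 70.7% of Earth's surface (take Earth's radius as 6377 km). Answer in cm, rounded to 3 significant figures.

Brenor: ice volume = 610 km² × 779 m = 475.2 km³; 475.2 × (909/1029) = 419.8 km³ of water.
Spread over 3.61×10^14 m² of ocean, Δh = 4.198×10^11 / 3.61×10^14 = 1.16×10^-3 m = 0.116 cm.

≈ 0.116 cm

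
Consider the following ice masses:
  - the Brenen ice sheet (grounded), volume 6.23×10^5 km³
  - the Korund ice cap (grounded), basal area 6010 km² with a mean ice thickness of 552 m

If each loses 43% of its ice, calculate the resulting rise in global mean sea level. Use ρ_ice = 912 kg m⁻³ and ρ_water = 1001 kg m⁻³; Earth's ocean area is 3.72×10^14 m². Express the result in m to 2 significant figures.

Brenen: 0.43 × 6.23×10^5 km³ × (912/1001) = 2.441×10^5 km³ of water.
Korund: ice volume = 6010 km² × 552 m = 3318 km³; 0.43 × 3318 × (912/1001) = 1300 km³ of water.
Total added water ≈ 2.454×10^14 m³ over 3.72×10^14 m² → Δh = 0.660 m.

≈ 0.66 m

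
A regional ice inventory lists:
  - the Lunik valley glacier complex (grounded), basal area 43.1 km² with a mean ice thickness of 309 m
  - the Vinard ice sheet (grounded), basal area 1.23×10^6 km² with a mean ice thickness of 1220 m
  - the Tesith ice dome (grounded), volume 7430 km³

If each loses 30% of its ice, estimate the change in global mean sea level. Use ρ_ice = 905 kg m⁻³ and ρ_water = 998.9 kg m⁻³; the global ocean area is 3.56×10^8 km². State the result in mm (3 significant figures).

≈ 1150 mm

Lunik: ice volume = 43.1 km² × 309 m = 13.32 km³; 0.3 × 13.32 × (905/998.9) = 3.620 km³ of water.
Vinard: ice volume = 1.23×10^6 km² × 1220 m = 1.501×10^6 km³; 0.3 × 1.501×10^6 × (905/998.9) = 4.079×10^5 km³ of water.
Tesith: 0.3 × 7430 km³ × (905/998.9) = 2019 km³ of water.
Total added water ≈ 4.099×10^14 m³ over 3.56×10^14 m² → Δh = 1.15 m = 1150 mm.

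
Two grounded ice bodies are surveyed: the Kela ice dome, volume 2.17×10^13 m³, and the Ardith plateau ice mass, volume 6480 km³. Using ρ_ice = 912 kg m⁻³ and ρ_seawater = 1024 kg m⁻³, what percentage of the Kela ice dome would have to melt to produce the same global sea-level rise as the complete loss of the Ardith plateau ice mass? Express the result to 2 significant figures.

≈ 30 %

Equal sea-level rise means equal mass of meltwater, i.e. equal mass of ice lost.
Ice mass of Ardith: 5.910×10^15 kg; ice mass of Kela: 1.979×10^16 kg.
Fraction required = 5.910×10^15 / 1.979×10^16 = 0.299 → 30 %.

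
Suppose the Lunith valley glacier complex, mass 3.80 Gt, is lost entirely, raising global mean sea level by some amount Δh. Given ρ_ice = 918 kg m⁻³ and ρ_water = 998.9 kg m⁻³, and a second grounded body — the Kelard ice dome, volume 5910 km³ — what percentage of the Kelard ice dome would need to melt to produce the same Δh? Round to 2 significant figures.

Equal sea-level rise means equal mass of meltwater, i.e. equal mass of ice lost.
Ice mass of Lunith: 3.800×10^12 kg; ice mass of Kelard: 5.425×10^15 kg.
Fraction required = 3.800×10^12 / 5.425×10^15 = 7.00×10^-4 → 0.070 %.

≈ 0.070 %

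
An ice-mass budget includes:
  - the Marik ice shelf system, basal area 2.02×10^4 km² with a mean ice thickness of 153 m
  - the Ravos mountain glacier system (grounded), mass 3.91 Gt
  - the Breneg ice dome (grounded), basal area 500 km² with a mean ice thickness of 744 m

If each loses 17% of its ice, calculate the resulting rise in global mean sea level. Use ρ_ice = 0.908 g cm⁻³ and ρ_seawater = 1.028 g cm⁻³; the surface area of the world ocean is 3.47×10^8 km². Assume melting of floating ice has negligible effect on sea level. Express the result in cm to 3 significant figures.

The Marik ice shelf system is floating and already displaces its own weight of water, so its melt adds essentially nothing to sea level.
Ravos: 0.17 × 3.91 Gt = 6.647×10^11 kg; dividing by ρ_w = 1.028 g cm⁻³ = 1028 kg m⁻³ gives 6.466×10^8 m³ of water.
Breneg: ice volume = 500 km² × 744 m = 372.0 km³; 0.17 × 372.0 × (908/1028) = 55.86 km³ of water.
Total added water ≈ 5.650×10^10 m³ over 3.47×10^14 m² → Δh = 1.63×10^-4 m = 0.0163 cm.

≈ 0.0163 cm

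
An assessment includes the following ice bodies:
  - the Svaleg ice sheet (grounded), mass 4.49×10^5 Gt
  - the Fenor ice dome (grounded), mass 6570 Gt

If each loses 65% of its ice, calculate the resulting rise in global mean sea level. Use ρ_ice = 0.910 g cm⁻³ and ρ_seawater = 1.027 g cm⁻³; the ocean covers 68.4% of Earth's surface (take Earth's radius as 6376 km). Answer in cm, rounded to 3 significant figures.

Svaleg: 0.65 × 4.49×10^5 Gt = 2.918×10^17 kg; dividing by ρ_w = 1.027 g cm⁻³ = 1027 kg m⁻³ gives 2.842×10^14 m³ of water.
Fenor: 0.65 × 6570 Gt = 4.270×10^15 kg; dividing by ρ_w = 1027 kg m⁻³ gives 4.158×10^12 m³ of water.
Total added water ≈ 2.883×10^14 m³ over 3.49×10^14 m² → Δh = 0.825 m = 82.5 cm.

≈ 82.5 cm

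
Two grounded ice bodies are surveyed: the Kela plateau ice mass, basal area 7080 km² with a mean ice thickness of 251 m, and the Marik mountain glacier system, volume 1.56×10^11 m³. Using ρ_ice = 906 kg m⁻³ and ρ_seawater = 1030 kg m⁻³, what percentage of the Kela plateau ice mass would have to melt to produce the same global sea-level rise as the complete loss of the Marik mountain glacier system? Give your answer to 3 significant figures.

Equal sea-level rise means equal mass of meltwater, i.e. equal mass of ice lost.
Ice mass of Marik: 1.413×10^14 kg; ice mass of Kela: 1.610×10^15 kg.
Fraction required = 1.413×10^14 / 1.610×10^15 = 0.0878 → 8.78 %.

≈ 8.78 %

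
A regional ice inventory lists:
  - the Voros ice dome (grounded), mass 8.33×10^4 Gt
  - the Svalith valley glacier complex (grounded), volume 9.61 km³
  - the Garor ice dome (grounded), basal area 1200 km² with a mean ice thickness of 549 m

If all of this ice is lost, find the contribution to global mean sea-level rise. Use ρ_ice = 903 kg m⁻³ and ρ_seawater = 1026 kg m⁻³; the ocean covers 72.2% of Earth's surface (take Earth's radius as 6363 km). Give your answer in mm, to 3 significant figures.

Voros: 8.33×10^4 Gt = 8.330×10^16 kg; dividing by ρ_w = 1026 kg m⁻³ gives 8.119×10^13 m³ of water.
Svalith: 9.61 km³ × (903/1026) = 8.458 km³ of water.
Garor: ice volume = 1200 km² × 549 m = 658.8 km³; 658.8 × (903/1026) = 579.8 km³ of water.
Total added water ≈ 8.178×10^13 m³ over 3.67×10^14 m² → Δh = 0.223 m = 223 mm.

≈ 223 mm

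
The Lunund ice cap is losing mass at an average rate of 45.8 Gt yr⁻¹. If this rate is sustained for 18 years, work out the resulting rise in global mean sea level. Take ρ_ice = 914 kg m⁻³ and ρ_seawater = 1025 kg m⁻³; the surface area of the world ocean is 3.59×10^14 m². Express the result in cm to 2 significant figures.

≈ 0.22 cm

Total mass lost = 45.8 Gt/yr × 18 yr = 824.4 Gt = 8.244×10^14 kg.
ρ_w = 1025 kg m⁻³, so water volume = 8.244×10^14 / 1025 = 8.043×10^11 m³.
Δh = 8.043×10^11 / 3.59×10^14 = 2.24×10^-3 m = 0.22 cm.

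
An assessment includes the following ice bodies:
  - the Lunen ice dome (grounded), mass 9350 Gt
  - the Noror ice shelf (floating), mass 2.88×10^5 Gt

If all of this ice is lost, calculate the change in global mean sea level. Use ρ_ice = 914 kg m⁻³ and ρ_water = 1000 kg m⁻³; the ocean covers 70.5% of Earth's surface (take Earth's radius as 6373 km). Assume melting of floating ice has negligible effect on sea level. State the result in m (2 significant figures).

≈ 0.026 m

Lunen: 9350 Gt = 9.350×10^15 kg; dividing by ρ_w = 1000 kg m⁻³ gives 9.350×10^12 m³ of water.
The Noror ice shelf is floating and already displaces its own weight of water, so its melt adds essentially nothing to sea level.
Total added water ≈ 9.350×10^12 m³ over 3.60×10^14 m² → Δh = 0.0260 m.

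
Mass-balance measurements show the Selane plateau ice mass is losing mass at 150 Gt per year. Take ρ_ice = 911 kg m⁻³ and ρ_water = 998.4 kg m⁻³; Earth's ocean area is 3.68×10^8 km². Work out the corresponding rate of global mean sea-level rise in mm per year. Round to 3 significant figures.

ρ_w = 998.4 kg m⁻³. Annual water volume added = 150 Gt / ρ_w = 1.500×10^14 kg / 998.4 kg m⁻³ = 1.502×10^11 m³.
Δh per year = 1.502×10^11 / 3.68×10^14 = 4.08×10^-4 m = 0.408 mm.

≈ 0.408 mm/yr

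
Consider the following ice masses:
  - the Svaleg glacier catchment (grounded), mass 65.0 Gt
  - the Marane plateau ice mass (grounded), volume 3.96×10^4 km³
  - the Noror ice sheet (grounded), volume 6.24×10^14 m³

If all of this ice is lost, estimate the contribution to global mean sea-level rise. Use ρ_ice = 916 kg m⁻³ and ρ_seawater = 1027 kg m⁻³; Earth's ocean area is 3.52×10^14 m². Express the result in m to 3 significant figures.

Svaleg: 65.0 Gt = 6.500×10^13 kg; dividing by ρ_w = 1027 kg m⁻³ gives 6.329×10^10 m³ of water.
Marane: 3.96×10^4 km³ × (916/1027) = 3.532×10^4 km³ of water.
Noror: 6.24×10^14 m³ × (916/1027) = 5.566×10^14 m³ of water.
Total added water ≈ 5.919×10^14 m³ over 3.52×10^14 m² → Δh = 1.68 m.

≈ 1.68 m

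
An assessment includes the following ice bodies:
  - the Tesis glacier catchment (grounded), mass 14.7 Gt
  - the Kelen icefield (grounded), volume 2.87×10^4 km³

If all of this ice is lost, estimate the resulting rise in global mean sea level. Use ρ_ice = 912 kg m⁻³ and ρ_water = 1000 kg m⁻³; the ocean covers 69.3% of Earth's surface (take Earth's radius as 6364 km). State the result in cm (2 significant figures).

≈ 7.4 cm

Tesis: 14.7 Gt = 1.470×10^13 kg; dividing by ρ_w = 1000 kg m⁻³ gives 1.470×10^10 m³ of water.
Kelen: 2.87×10^4 km³ × (912/1000) = 2.617×10^4 km³ of water.
Total added water ≈ 2.619×10^13 m³ over 3.53×10^14 m² → Δh = 0.0743 m = 7.4 cm.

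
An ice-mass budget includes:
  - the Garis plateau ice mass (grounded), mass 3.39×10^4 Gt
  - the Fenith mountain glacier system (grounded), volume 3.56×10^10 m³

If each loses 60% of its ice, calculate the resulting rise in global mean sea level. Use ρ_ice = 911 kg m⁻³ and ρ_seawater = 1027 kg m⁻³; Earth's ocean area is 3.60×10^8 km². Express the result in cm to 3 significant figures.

≈ 5.51 cm

Garis: 0.6 × 3.39×10^4 Gt = 2.034×10^16 kg; dividing by ρ_w = 1027 kg m⁻³ gives 1.981×10^13 m³ of water.
Fenith: 0.6 × 3.56×10^10 m³ × (911/1027) = 1.895×10^10 m³ of water.
Total added water ≈ 1.982×10^13 m³ over 3.60×10^14 m² → Δh = 0.0551 m = 5.51 cm.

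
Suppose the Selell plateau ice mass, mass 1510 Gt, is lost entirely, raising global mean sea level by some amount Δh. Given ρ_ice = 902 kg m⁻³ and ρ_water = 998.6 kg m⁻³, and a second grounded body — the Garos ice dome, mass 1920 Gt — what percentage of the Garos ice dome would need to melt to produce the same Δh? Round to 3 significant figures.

≈ 78.6 %

Equal sea-level rise means equal mass of meltwater, i.e. equal mass of ice lost.
Ice mass of Selell: 1.510×10^15 kg; ice mass of Garos: 1.920×10^15 kg.
Fraction required = 1.510×10^15 / 1.920×10^15 = 0.786 → 78.6 %.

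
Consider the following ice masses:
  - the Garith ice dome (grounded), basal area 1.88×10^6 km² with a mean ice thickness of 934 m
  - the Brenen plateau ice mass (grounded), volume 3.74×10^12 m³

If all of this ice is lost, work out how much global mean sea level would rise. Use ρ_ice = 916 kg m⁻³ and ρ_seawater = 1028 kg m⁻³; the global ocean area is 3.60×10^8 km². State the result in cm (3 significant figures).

≈ 436 cm

Garith: ice volume = 1.88×10^6 km² × 934 m = 1.756×10^6 km³; 1.756×10^6 × (916/1028) = 1.565×10^6 km³ of water.
Brenen: 3.74×10^12 m³ × (916/1028) = 3.333×10^12 m³ of water.
Total added water ≈ 1.568×10^15 m³ over 3.60×10^14 m² → Δh = 4.36 m = 436 cm.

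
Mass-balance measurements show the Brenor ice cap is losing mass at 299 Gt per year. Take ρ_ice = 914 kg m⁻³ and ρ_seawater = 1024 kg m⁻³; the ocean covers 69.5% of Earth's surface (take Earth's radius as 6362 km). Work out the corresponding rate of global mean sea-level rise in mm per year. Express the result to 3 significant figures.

≈ 0.826 mm/yr

ρ_w = 1024 kg m⁻³. Annual water volume added = 299 Gt / ρ_w = 2.990×10^14 kg / 1024 kg m⁻³ = 2.920×10^11 m³.
Δh per year = 2.920×10^11 / 3.53×10^14 = 8.26×10^-4 m = 0.826 mm.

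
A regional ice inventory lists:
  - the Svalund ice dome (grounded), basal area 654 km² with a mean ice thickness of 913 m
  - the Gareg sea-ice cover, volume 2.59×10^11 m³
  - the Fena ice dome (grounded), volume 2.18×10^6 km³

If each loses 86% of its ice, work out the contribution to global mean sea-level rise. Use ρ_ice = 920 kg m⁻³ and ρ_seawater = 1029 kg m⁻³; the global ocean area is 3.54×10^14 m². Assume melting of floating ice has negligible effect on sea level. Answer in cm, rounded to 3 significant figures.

Svalund: ice volume = 654 km² × 913 m = 597.1 km³; 0.86 × 597.1 × (920/1029) = 459.1 km³ of water.
The Gareg sea-ice cover is floating and already displaces its own weight of water, so its melt adds essentially nothing to sea level.
Fena: 0.86 × 2.18×10^6 km³ × (920/1029) = 1.676×10^6 km³ of water.
Total added water ≈ 1.677×10^15 m³ over 3.54×10^14 m² → Δh = 4.74 m = 474 cm.

≈ 474 cm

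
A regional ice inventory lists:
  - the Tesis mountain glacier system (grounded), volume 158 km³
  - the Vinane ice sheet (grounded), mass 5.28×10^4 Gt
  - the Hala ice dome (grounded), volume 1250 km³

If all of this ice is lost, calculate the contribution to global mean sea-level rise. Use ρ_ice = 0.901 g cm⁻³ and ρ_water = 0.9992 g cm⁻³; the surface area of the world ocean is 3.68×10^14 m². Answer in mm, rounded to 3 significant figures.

≈ 147 mm

Tesis: 158 km³ × (901/999.2) = 142.5 km³ of water.
Vinane: 5.28×10^4 Gt = 5.280×10^16 kg; dividing by ρ_w = 0.9992 g cm⁻³ = 999.2 kg m⁻³ gives 5.284×10^13 m³ of water.
Hala: 1250 km³ × (901/999.2) = 1127 km³ of water.
Total added water ≈ 5.411×10^13 m³ over 3.68×10^14 m² → Δh = 0.147 m = 147 mm.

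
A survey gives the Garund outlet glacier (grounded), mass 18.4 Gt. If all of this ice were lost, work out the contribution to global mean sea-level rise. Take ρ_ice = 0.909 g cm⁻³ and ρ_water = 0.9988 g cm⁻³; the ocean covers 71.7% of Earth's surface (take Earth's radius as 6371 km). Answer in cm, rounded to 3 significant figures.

≈ 5.04×10^-3 cm

Garund: 18.4 Gt = 1.840×10^13 kg; dividing by ρ_w = 0.9988 g cm⁻³ = 998.8 kg m⁻³ gives 1.842×10^10 m³ of water.
Spread over 3.66×10^14 m² of ocean, Δh = 1.842×10^10 / 3.66×10^14 = 5.04×10^-5 m = 5.04×10^-3 cm.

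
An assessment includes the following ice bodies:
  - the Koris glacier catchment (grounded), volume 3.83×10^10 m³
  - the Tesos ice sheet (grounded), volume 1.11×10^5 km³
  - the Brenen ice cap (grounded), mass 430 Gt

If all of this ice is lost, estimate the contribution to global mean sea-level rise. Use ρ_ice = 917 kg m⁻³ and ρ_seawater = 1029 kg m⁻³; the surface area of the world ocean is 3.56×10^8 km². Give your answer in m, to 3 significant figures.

≈ 0.279 m

Koris: 3.83×10^10 m³ × (917/1029) = 3.413×10^10 m³ of water.
Tesos: 1.11×10^5 km³ × (917/1029) = 9.892×10^4 km³ of water.
Brenen: 430 Gt = 4.300×10^14 kg; dividing by ρ_w = 1029 kg m⁻³ gives 4.179×10^11 m³ of water.
Total added water ≈ 9.937×10^13 m³ over 3.56×10^14 m² → Δh = 0.279 m.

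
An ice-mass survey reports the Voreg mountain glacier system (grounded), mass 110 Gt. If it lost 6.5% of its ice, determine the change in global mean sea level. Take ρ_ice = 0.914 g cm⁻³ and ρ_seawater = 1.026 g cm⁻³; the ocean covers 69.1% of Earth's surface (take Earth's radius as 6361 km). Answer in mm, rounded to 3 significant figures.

≈ 0.0198 mm

Voreg: 0.065 × 110 Gt = 7.150×10^12 kg; dividing by ρ_w = 1.026 g cm⁻³ = 1026 kg m⁻³ gives 6.969×10^9 m³ of water.
Spread over 3.51×10^14 m² of ocean, Δh = 6.969×10^9 / 3.51×10^14 = 1.98×10^-5 m = 0.0198 mm.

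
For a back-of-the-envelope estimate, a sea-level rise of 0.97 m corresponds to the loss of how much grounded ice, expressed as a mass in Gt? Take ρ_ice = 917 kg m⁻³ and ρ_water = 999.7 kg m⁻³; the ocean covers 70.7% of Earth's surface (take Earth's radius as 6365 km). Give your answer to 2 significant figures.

≈ 3.5×10^5 Gt

Required water volume = Δh × A = 0.97 m × 3.60×10^14 m² = 3.491×10^14 m³.
ρ_w = 999.7 kg m⁻³, so the mass of water = 3.491×10^14 m³ × 999.7 kg m⁻³ = 3.490×10^17 kg = 3.5×10^5 Gt (and the same mass of ice, by conservation).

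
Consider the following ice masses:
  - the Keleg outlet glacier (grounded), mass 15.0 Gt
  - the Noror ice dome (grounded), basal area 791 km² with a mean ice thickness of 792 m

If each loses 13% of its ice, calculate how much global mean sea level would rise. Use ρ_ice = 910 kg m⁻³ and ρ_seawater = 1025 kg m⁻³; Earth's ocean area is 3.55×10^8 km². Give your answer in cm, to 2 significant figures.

Keleg: 0.13 × 15.0 Gt = 1.950×10^12 kg; dividing by ρ_w = 1025 kg m⁻³ gives 1.902×10^9 m³ of water.
Noror: ice volume = 791 km² × 792 m = 626.5 km³; 0.13 × 626.5 × (910/1025) = 72.30 km³ of water.
Total added water ≈ 7.421×10^10 m³ over 3.55×10^14 m² → Δh = 2.09×10^-4 m = 0.021 cm.

≈ 0.021 cm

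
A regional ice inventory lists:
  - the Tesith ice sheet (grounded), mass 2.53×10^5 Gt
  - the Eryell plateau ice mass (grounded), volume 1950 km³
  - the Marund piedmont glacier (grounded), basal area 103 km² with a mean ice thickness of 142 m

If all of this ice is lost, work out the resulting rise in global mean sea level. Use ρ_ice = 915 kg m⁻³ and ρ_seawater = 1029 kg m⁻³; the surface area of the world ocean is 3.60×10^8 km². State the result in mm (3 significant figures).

≈ 688 mm

Tesith: 2.53×10^5 Gt = 2.530×10^17 kg; dividing by ρ_w = 1029 kg m⁻³ gives 2.459×10^14 m³ of water.
Eryell: 1950 km³ × (915/1029) = 1734 km³ of water.
Marund: ice volume = 103 km² × 142 m = 14.63 km³; 14.63 × (915/1029) = 13.01 km³ of water.
Total added water ≈ 2.476×10^14 m³ over 3.60×10^14 m² → Δh = 0.688 m = 688 mm.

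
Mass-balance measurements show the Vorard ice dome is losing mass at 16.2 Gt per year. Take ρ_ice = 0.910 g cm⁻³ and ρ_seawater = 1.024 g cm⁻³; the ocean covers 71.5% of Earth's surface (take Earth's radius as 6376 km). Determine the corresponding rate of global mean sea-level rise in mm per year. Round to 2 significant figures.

ρ_w = 1.024 g cm⁻³ = 1024 kg m⁻³. Annual water volume added = 16.2 Gt / ρ_w = 1.620×10^13 kg / 1024 kg m⁻³ = 1.582×10^10 m³.
Δh per year = 1.582×10^10 / 3.65×10^14 = 4.33×10^-5 m = 0.043 mm.

≈ 0.043 mm/yr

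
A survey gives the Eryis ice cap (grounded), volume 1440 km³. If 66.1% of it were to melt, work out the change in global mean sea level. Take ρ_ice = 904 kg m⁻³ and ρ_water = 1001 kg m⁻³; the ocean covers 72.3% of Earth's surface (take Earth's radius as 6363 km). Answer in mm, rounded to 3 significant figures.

Eryis: 0.661 × 1440 km³ × (904/1001) = 859.6 km³ of water.
Spread over 3.68×10^14 m² of ocean, Δh = 8.596×10^11 / 3.68×10^14 = 2.34×10^-3 m = 2.34 mm.

≈ 2.34 mm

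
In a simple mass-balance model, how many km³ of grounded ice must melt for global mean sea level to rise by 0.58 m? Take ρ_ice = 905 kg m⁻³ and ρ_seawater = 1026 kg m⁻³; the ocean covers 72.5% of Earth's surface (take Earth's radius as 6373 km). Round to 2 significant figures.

Required water volume = Δh × A = 0.58 m × 3.70×10^14 m² = 2.146×10^14 m³ = 2.146×10^5 km³.
Ice volume = water volume × ρ_w/ρ_ice = 2.146×10^5 × 1026/905 = 2.4×10^5 km³.

≈ 2.4×10^5 km³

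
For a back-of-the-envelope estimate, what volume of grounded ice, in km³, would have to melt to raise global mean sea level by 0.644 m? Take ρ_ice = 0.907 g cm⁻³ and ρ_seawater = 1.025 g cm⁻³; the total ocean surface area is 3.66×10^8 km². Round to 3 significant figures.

≈ 2.66×10^5 km³

Required water volume = Δh × A = 0.644 m × 3.66×10^14 m² = 2.357×10^14 m³ = 2.357×10^5 km³.
Ice volume = water volume × ρ_w/ρ_ice = 2.357×10^5 × 1025/907 = 2.66×10^5 km³.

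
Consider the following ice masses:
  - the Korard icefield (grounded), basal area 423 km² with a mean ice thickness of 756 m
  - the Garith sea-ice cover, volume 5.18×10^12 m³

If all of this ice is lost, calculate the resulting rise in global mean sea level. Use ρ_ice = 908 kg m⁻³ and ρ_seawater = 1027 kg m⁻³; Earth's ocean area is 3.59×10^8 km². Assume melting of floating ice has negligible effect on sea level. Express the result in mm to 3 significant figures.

Korard: ice volume = 423 km² × 756 m = 319.8 km³; 319.8 × (908/1027) = 282.7 km³ of water.
The Garith sea-ice cover is floating and already displaces its own weight of water, so its melt adds essentially nothing to sea level.
Total added water ≈ 2.827×10^11 m³ over 3.59×10^14 m² → Δh = 7.88×10^-4 m = 0.788 mm.

≈ 0.788 mm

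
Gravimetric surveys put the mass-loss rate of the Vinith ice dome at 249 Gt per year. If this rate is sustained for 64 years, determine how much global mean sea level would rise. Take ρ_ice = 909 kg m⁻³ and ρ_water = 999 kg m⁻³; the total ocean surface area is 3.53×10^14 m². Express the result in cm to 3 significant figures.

≈ 4.52 cm

Total mass lost = 249 Gt/yr × 64 yr = 1.594×10^4 Gt = 1.594×10^16 kg.
ρ_w = 999 kg m⁻³, so water volume = 1.594×10^16 / 999 = 1.595×10^13 m³.
Δh = 1.595×10^13 / 3.53×10^14 = 0.0452 m = 4.52 cm.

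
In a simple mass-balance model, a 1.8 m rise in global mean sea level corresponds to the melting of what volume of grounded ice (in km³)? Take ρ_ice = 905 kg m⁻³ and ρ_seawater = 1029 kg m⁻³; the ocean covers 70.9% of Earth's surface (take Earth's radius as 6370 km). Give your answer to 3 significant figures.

Required water volume = Δh × A = 1.8 m × 3.62×10^14 m² = 6.507×10^14 m³ = 6.507×10^5 km³.
Ice volume = water volume × ρ_w/ρ_ice = 6.507×10^5 × 1029/905 = 7.40×10^5 km³.

≈ 7.40×10^5 km³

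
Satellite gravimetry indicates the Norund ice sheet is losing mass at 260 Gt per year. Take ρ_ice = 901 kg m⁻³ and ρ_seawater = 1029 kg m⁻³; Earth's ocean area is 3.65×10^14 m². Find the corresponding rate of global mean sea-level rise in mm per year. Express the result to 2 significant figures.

≈ 0.69 mm/yr

ρ_w = 1029 kg m⁻³. Annual water volume added = 260 Gt / ρ_w = 2.600×10^14 kg / 1029 kg m⁻³ = 2.527×10^11 m³.
Δh per year = 2.527×10^11 / 3.65×10^14 = 6.92×10^-4 m = 0.69 mm.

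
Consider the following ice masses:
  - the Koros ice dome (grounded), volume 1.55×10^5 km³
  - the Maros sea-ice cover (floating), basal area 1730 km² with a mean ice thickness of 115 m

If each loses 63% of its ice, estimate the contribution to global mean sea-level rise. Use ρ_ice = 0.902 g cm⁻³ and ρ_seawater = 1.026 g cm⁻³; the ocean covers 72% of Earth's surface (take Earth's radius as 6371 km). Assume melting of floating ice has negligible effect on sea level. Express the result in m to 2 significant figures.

Koros: 0.63 × 1.55×10^5 km³ × (902/1026) = 8.585×10^4 km³ of water.
The Maros sea-ice cover is floating and already displaces its own weight of water, so its melt adds essentially nothing to sea level.
Total added water ≈ 8.585×10^13 m³ over 3.67×10^14 m² → Δh = 0.234 m.

≈ 0.23 m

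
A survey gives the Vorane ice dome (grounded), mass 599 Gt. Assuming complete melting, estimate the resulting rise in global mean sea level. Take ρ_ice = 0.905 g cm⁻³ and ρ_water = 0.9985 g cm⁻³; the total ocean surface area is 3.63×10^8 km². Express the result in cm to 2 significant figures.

Vorane: 599 Gt = 5.990×10^14 kg; dividing by ρ_w = 0.9985 g cm⁻³ = 998.5 kg m⁻³ gives 5.999×10^11 m³ of water.
Spread over 3.63×10^14 m² of ocean, Δh = 5.999×10^11 / 3.63×10^14 = 1.65×10^-3 m = 0.17 cm.

≈ 0.17 cm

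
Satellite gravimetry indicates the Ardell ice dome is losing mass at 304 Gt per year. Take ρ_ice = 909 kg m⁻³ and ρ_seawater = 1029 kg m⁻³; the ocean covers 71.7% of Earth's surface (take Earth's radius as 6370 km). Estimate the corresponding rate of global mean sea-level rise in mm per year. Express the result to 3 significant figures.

≈ 0.808 mm/yr

ρ_w = 1029 kg m⁻³. Annual water volume added = 304 Gt / ρ_w = 3.040×10^14 kg / 1029 kg m⁻³ = 2.954×10^11 m³.
Δh per year = 2.954×10^11 / 3.66×10^14 = 8.08×10^-4 m = 0.808 mm.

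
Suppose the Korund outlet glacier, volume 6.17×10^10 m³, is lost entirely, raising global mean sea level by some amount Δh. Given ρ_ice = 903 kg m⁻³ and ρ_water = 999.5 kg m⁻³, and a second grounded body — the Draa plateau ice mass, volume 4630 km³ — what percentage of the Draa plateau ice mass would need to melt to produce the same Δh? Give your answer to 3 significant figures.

Equal sea-level rise means equal mass of meltwater, i.e. equal mass of ice lost.
Ice mass of Korund: 5.572×10^13 kg; ice mass of Draa: 4.181×10^15 kg.
Fraction required = 5.572×10^13 / 4.181×10^15 = 0.0133 → 1.33 %.

≈ 1.33 %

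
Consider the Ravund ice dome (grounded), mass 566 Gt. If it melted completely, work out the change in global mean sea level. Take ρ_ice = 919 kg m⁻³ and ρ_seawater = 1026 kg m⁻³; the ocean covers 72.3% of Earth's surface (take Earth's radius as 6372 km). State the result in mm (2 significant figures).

Ravund: 566 Gt = 5.660×10^14 kg; dividing by ρ_w = 1026 kg m⁻³ gives 5.517×10^11 m³ of water.
Spread over 3.69×10^14 m² of ocean, Δh = 5.517×10^11 / 3.69×10^14 = 1.50×10^-3 m = 1.5 mm.

≈ 1.5 mm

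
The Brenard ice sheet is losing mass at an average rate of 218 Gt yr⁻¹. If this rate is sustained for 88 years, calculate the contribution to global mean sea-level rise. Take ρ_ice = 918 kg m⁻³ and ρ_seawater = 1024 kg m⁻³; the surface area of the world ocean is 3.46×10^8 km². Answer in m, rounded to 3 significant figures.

≈ 0.0541 m

Total mass lost = 218 Gt/yr × 88 yr = 1.918×10^4 Gt = 1.918×10^16 kg.
ρ_w = 1024 kg m⁻³, so water volume = 1.918×10^16 / 1024 = 1.873×10^13 m³.
Δh = 1.873×10^13 / 3.46×10^14 = 0.0541 m.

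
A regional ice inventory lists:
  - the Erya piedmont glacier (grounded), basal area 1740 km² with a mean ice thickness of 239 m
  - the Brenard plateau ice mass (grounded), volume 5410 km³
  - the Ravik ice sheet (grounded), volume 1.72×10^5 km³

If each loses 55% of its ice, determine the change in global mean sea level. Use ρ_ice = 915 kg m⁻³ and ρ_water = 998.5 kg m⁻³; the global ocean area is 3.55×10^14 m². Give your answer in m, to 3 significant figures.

≈ 0.252 m

Erya: ice volume = 1740 km² × 239 m = 415.9 km³; 0.55 × 415.9 × (915/998.5) = 209.6 km³ of water.
Brenard: 0.55 × 5410 km³ × (915/998.5) = 2727 km³ of water.
Ravik: 0.55 × 1.72×10^5 km³ × (915/998.5) = 8.669×10^4 km³ of water.
Total added water ≈ 8.963×10^13 m³ over 3.55×10^14 m² → Δh = 0.252 m.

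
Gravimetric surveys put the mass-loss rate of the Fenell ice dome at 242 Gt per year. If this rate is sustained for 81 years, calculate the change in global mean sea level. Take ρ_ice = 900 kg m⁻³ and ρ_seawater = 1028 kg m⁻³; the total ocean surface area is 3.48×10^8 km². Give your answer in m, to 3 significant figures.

Total mass lost = 242 Gt/yr × 81 yr = 1.960×10^4 Gt = 1.960×10^16 kg.
ρ_w = 1028 kg m⁻³, so water volume = 1.960×10^16 / 1028 = 1.907×10^13 m³.
Δh = 1.907×10^13 / 3.48×10^14 = 0.0548 m.

≈ 0.0548 m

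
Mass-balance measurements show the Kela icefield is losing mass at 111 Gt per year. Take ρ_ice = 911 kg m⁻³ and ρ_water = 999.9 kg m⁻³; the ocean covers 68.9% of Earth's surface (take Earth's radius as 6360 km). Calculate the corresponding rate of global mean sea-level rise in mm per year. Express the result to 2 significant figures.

≈ 0.32 mm/yr

ρ_w = 999.9 kg m⁻³. Annual water volume added = 111 Gt / ρ_w = 1.110×10^14 kg / 999.9 kg m⁻³ = 1.110×10^11 m³.
Δh per year = 1.110×10^11 / 3.50×10^14 = 3.17×10^-4 m = 0.32 mm.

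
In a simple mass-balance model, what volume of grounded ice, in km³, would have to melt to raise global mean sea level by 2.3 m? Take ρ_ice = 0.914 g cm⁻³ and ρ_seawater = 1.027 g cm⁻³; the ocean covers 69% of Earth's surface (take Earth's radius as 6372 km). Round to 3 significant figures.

Required water volume = Δh × A = 2.3 m × 3.52×10^14 m² = 8.097×10^14 m³ = 8.097×10^5 km³.
Ice volume = water volume × ρ_w/ρ_ice = 8.097×10^5 × 1027/914 = 9.10×10^5 km³.

≈ 9.10×10^5 km³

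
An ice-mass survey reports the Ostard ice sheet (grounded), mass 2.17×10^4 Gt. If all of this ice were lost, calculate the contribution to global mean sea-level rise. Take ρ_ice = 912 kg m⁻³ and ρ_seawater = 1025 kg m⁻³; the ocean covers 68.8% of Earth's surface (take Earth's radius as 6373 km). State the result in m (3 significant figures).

≈ 0.0603 m

Ostard: 2.17×10^4 Gt = 2.170×10^16 kg; dividing by ρ_w = 1025 kg m⁻³ gives 2.117×10^13 m³ of water.
Spread over 3.51×10^14 m² of ocean, Δh = 2.117×10^13 / 3.51×10^14 = 0.0603 m.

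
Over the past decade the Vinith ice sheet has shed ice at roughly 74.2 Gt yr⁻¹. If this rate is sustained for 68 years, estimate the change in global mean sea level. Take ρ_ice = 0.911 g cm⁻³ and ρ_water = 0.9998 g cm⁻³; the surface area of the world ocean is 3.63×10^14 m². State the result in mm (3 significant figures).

Total mass lost = 74.2 Gt/yr × 68 yr = 5046 Gt = 5.046×10^15 kg.
ρ_w = 0.9998 g cm⁻³ = 999.8 kg m⁻³, so water volume = 5.046×10^15 / 999.8 = 5.047×10^12 m³.
Δh = 5.047×10^12 / 3.63×10^14 = 0.0139 m = 13.9 mm.

≈ 13.9 mm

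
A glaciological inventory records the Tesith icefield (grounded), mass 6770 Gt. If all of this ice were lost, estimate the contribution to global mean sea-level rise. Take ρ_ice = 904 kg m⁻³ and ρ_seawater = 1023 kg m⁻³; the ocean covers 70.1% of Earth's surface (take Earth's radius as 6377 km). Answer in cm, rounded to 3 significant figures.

Tesith: 6770 Gt = 6.770×10^15 kg; dividing by ρ_w = 1023 kg m⁻³ gives 6.618×10^12 m³ of water.
Spread over 3.58×10^14 m² of ocean, Δh = 6.618×10^12 / 3.58×10^14 = 0.0185 m = 1.85 cm.

≈ 1.85 cm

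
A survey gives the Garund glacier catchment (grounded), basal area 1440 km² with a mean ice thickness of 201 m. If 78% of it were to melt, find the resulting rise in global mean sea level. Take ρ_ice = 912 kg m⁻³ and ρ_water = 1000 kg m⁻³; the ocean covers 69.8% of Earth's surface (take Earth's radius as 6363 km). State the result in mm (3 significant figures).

≈ 0.580 mm

Garund: ice volume = 1440 km² × 201 m = 289.4 km³; 0.78 × 289.4 × (912/1000) = 205.9 km³ of water.
Spread over 3.55×10^14 m² of ocean, Δh = 2.059×10^11 / 3.55×10^14 = 5.80×10^-4 m = 0.580 mm.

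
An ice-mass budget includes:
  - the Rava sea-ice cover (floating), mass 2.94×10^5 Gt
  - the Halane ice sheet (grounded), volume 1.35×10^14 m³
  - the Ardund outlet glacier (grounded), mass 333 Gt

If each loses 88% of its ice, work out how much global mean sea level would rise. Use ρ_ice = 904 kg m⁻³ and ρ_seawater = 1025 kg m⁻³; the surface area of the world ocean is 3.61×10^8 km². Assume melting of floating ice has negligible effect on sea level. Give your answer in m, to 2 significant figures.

≈ 0.29 m

The Rava sea-ice cover is floating and already displaces its own weight of water, so its melt adds essentially nothing to sea level.
Halane: 0.88 × 1.35×10^14 m³ × (904/1025) = 1.048×10^14 m³ of water.
Ardund: 0.88 × 333 Gt = 2.930×10^14 kg; dividing by ρ_w = 1025 kg m⁻³ gives 2.859×10^11 m³ of water.
Total added water ≈ 1.051×10^14 m³ over 3.61×10^14 m² → Δh = 0.291 m.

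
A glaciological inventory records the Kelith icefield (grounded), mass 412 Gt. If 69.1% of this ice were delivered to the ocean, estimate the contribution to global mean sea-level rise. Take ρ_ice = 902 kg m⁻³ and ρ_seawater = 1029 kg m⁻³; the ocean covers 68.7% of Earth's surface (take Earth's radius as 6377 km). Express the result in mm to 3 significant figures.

Kelith: 0.691 × 412 Gt = 2.847×10^14 kg; dividing by ρ_w = 1029 kg m⁻³ gives 2.767×10^11 m³ of water.
Spread over 3.51×10^14 m² of ocean, Δh = 2.767×10^11 / 3.51×10^14 = 7.88×10^-4 m = 0.788 mm.

≈ 0.788 mm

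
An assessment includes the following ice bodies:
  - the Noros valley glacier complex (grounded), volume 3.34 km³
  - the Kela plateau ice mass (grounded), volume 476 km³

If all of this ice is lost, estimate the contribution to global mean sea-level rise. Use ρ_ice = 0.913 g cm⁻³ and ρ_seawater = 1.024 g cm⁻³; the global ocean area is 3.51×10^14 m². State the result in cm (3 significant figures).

≈ 0.122 cm

Noros: 3.34 km³ × (913/1024) = 2.978 km³ of water.
Kela: 476 km³ × (913/1024) = 424.4 km³ of water.
Total added water ≈ 4.274×10^11 m³ over 3.51×10^14 m² → Δh = 1.22×10^-3 m = 0.122 cm.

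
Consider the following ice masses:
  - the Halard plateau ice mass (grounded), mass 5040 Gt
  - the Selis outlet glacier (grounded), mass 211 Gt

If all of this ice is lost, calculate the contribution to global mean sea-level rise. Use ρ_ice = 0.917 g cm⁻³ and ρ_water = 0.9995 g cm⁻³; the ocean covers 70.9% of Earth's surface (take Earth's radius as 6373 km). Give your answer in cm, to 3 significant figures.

Halard: 5040 Gt = 5.040×10^15 kg; dividing by ρ_w = 0.9995 g cm⁻³ = 999.5 kg m⁻³ gives 5.043×10^12 m³ of water.
Selis: 211 Gt = 2.110×10^14 kg; dividing by ρ_w = 999.5 kg m⁻³ gives 2.111×10^11 m³ of water.
Total added water ≈ 5.254×10^12 m³ over 3.62×10^14 m² → Δh = 0.0145 m = 1.45 cm.

≈ 1.45 cm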